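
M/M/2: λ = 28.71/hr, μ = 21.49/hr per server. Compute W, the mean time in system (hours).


a = 1.3360; ρ = 0.6680; P₀ = 0.199051
Lq = P₀·a^c·ρ/(c!(1−ρ)²) = 1.07642
Wq = Lq/λ = 1.07642/28.71 = 0.03749 hr
W = Wq + 1/μ = 0.03749 + 0.04653 = 0.08403 hr

Final: 0.08403 hr


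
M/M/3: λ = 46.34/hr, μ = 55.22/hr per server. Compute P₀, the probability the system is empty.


a = λ/μ = 46.34/55.22 = 0.8392; ρ = a/c = 0.2797
Σ_{k=0}^{2} a^k/k! (terms k=0..2) = 1.00000 + 0.83919 + 0.35212 = 2.19131
Tail: a^3/(3!(1−ρ)) = 0.59099/(6·0.7203) = 0.13675
P₀ = 1/(2.19131 + 0.13675) = 1/2.32806 = 0.429542

Final: 0.429542


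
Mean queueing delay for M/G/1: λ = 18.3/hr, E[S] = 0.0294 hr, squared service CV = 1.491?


ρ = λ·E[S] = 18.3·0.0294 = 0.5380
E[S²] = E[S]²(1+C_s²) = 0.0294²·(1+1.491) = 0.002153
Wq = λ·E[S²]/(2(1−ρ)) = 18.3·0.002153/(2·0.4620) = 0.04264 hr

Final: 0.04264 hr


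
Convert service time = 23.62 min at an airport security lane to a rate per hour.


μ = 1/(service time) in consistent units.
1 hour = 60 min, so μ = 60/23.62 = 2.5402 per hour

Final: 2.5402 /hr


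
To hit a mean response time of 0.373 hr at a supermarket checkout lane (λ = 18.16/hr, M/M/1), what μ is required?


W = 1/(μ−λ) ⇒ μ − λ = 1/W = 1/0.373 = 2.6810
μ = λ + 1/W = 18.16 + 2.6810 = 20.8410 per hr

Final: 20.8410 /hr


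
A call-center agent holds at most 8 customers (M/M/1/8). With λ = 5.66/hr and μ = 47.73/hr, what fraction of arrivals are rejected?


ρ = λ/μ = 5.66/47.73 = 0.1186
P_K = (1−ρ)ρ^K/(1−ρ^(K+1)) = (0.8814·0.00000003910)/(1 − 0.000000004637)
= 0.00000003447/1.000000 = 0.00000003447

Final: 0.00000003447


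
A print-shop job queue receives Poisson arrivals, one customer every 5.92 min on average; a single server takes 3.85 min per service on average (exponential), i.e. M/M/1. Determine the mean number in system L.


λ = 60/5.92 = 10.1351 /hr
μ = 60/3.85 = 15.5844 /hr
ρ = λ/μ = 10.1351/15.5844 = 0.6503
L = ρ/(1−ρ) = 0.6503/0.3497 = 1.8599

Final: 1.8599


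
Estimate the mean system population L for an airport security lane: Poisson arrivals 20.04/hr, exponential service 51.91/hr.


ρ = λ/μ = 20.04/51.91 = 0.3861
L = ρ/(1−ρ) = 0.3861/(1 − 0.3861) = 0.3861/0.6139 = 0.6288

Final: 0.6288


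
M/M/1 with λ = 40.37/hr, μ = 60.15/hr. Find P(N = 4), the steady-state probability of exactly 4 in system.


ρ = 40.37/60.15 = 0.6712
P_n = (1−ρ)·ρ^n = (1 − 0.6712)·0.6712^4 = 0.3288·0.202905 = 0.066724

Final: 0.066724


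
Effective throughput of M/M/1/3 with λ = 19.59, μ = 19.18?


ρ = 1.0214; P_K = (1−ρ)ρ^3/(1−ρ^4) = 0.257987
λ_eff = λ(1 − P_K) = 19.59·(1 − 0.257987) = 19.59·0.742013 = 14.5360 /hr

Final: 14.5360 /hr


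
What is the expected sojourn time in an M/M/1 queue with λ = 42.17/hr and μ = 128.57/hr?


W = 1/(μ−λ) = 1/(128.57 − 42.17) = 1/86.40 = 0.01157 hr

Final: 0.01157 hr


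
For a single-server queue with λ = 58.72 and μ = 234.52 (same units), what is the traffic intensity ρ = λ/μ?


ρ = λ/μ = 58.72/234.52 = 0.2504

Final: 0.2504


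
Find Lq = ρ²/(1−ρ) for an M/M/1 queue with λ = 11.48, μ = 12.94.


ρ = 11.48/12.94 = 0.8872
Lq = ρ²/(1−ρ) = 0.7871/0.1128 = 6.9758

Final: 6.9758


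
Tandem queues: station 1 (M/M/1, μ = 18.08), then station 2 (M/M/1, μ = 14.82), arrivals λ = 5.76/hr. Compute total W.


Each node sees arrival rate λ = 5.76/hr (tandem ⇒ throughput preserved).
W₁ = 1/(μ₁−λ) = 1/(18.08−5.76) = 0.08117 hr
W₂ = 1/(μ₂−λ) = 1/(14.82−5.76) = 0.11038 hr
W_total = W₁ + W₂ = 0.08117 + 0.11038 = 0.19154 hr

Final: 0.19154 hr


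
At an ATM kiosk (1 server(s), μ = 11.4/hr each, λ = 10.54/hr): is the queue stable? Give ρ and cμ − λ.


Total capacity cμ = 1·11.4 = 11.40/hr
ρ = λ/(cμ) = 10.54/11.40 = 0.9246
Stable ⇔ ρ < 1: YES
Spare capacity = cμ − λ = 11.40 − 10.54 = 0.86/hr

Final: ρ = 0.9246; stable; margin = 0.86/hr


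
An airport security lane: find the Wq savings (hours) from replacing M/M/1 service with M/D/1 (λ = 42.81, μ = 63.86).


ρ = 42.81/63.86 = 0.6704
Wq(M/M/1) = ρ/(μ−λ) = 0.6704/21.05 = 0.03185 hr
Wq(M/D/1) = ρ/(2(μ−λ)) = 0.01592 hr
Savings = 0.03185 − 0.01592 = 0.01592 hr

Final: 0.01592 hr


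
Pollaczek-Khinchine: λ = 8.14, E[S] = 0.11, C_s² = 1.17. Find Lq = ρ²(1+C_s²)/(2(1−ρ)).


ρ = λ·E[S] = 8.14·0.11 = 0.8954
Lq = ρ²(1+C_s²)/(2(1−ρ)) = 0.8017·(1+1.17)/(2·0.1046)
= 0.8017·2.1700/0.2092 = 8.31634

Final: 8.31634


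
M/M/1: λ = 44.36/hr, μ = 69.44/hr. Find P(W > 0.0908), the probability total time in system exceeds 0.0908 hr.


W ~ Exponential(μ−λ) for M/M/1.
μ − λ = 69.44 − 44.36 = 25.0800
P(W > t) = e^{−(μ−λ)t} = e^{−2.2773} = 0.102564

Final: 0.102564


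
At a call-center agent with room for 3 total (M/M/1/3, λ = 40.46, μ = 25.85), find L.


ρ = 40.46/25.85 = 1.5652
L = ρ[1 − (K+1)ρ^K + Kρ^(K+1)] / [(1−ρ)(1−ρ^(K+1))]
Numerator: 1.5652·(1 − 4·3.834387 + 3·6.001521) = 5.739549
Denominator: (-0.5652)·(-5.001521) = 2.826778
L = 5.739549/2.826778 = 2.0304

Final: 2.0304


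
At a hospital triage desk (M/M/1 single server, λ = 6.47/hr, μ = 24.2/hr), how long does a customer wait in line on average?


ρ = 6.47/24.2 = 0.2674
Wq = ρ/(μ−λ) = 0.2674/(24.2 − 6.47) = 0.2674/17.73 = 0.01508 hr

Final: 0.01508 hr


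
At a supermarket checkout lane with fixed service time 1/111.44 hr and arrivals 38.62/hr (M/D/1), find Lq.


ρ = 38.62/111.44 = 0.3466
M/D/1: Lq = ρ²/(2(1−ρ)) = 0.1201/(2·0.6534) = 0.09190

Final: 0.09190


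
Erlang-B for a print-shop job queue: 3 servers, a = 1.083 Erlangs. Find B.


B(c,a) = (a^c/c!) / Σ_{k=0}^{c} a^k/k!
a^3/3! = 0.211706
Σ terms (k=0..3): 1.00000 + 1.08300 + 0.58644 + 0.21171 = 2.881151
B = 0.211706/2.881151 = 0.073480

Final: 0.073480


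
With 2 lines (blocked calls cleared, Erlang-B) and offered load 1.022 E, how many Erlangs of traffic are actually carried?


B(2,1.022) = 0.205264 (Erlang-B)
Carried load = a(1 − B) = 1.022·(1 − 0.205264) = 1.022·0.794736 = 0.8122 E

Final: 0.8122 Erlangs


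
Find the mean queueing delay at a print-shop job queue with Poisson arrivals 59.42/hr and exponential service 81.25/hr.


ρ = 59.42/81.25 = 0.7313
Wq = ρ/(μ−λ) = 0.7313/(81.25 − 59.42) = 0.7313/21.83 = 0.03350 hr

Final: 0.03350 hr


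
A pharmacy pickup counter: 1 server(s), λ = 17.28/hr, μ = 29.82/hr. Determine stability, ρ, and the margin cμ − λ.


Total capacity cμ = 1·29.82 = 29.82/hr
ρ = λ/(cμ) = 17.28/29.82 = 0.5795
Stable ⇔ ρ < 1: YES
Spare capacity = cμ − λ = 29.82 − 17.28 = 12.54/hr

Final: ρ = 0.5795; stable; margin = 12.54/hr


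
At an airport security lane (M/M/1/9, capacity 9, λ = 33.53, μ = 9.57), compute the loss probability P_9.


ρ = λ/μ = 33.53/9.57 = 3.5037
P_K = (1−ρ)ρ^K/(1−ρ^(K+1)) = (-2.5037·79559.957209)/(1 − 278750.821861)
= -199190.864652/-278749.821861 = 0.714587

Final: 0.714587


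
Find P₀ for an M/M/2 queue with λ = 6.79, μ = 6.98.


a = λ/μ = 6.79/6.98 = 0.9728; ρ = a/c = 0.4864
Σ_{k=0}^{1} a^k/k! (terms k=0..1) = 1.00000 + 0.97278 = 1.97278
Tail: a^2/(2!(1−ρ)) = 0.94630/(2·0.5136) = 0.92122
P₀ = 1/(1.97278 + 0.92122) = 1/2.89400 = 0.345542

Final: 0.345542


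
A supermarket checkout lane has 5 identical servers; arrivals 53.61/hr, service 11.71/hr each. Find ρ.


ρ = λ/(cμ) = 53.61/(5·11.71) = 53.61/58.55 = 0.9156

Final: 0.9156


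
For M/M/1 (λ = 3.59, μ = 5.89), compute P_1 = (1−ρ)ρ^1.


ρ = 3.59/5.89 = 0.6095
P_n = (1−ρ)·ρ^n = (1 − 0.6095)·0.6095^1 = 0.3905·0.609508 = 0.238008

Final: 0.238008


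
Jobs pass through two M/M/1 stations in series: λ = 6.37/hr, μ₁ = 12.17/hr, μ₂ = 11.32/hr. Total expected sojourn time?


Each node sees arrival rate λ = 6.37/hr (tandem ⇒ throughput preserved).
W₁ = 1/(μ₁−λ) = 1/(12.17−6.37) = 0.17241 hr
W₂ = 1/(μ₂−λ) = 1/(11.32−6.37) = 0.20202 hr
W_total = W₁ + W₂ = 0.17241 + 0.20202 = 0.37443 hr

Final: 0.37443 hr


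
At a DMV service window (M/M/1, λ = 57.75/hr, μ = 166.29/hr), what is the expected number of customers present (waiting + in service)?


ρ = λ/μ = 57.75/166.29 = 0.3473
L = ρ/(1−ρ) = 0.3473/(1 − 0.3473) = 0.3473/0.6527 = 0.5321

Final: 0.5321


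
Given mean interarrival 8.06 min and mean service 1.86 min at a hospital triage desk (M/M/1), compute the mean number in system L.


λ = 60/8.06 = 7.4442 /hr
μ = 60/1.86 = 32.2581 /hr
ρ = λ/μ = 7.4442/32.2581 = 0.2308
L = ρ/(1−ρ) = 0.2308/0.7692 = 0.3000

Final: 0.3000


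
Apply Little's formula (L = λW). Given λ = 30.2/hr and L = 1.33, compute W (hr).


W = L/λ = 1.33/30.2 = 0.04404 hr

Final: 0.04404 hr


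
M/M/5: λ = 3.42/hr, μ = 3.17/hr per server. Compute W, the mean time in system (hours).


a = 1.0789; ρ = 0.2158; P₀ = 0.339892
Lq = P₀·a^c·ρ/(c!(1−ρ)²) = 0.001452
Wq = Lq/λ = 0.001452/3.42 = 0.0004247 hr
W = Wq + 1/μ = 0.0004247 + 0.31546 = 0.31588 hr

Final: 0.31588 hr


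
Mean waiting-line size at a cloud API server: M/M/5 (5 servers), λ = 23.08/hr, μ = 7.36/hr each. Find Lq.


a = λ/μ = 3.1359; ρ = a/5 = 0.6272
P₀ = 0.040001
Lq = P₀·a^c·ρ / (c!·(1−ρ)²) = 0.040001·303.24242·0.6272/(120·0.13900)
= 0.45609

Final: 0.45609


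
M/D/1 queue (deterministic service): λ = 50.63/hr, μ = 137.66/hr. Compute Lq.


ρ = 50.63/137.66 = 0.3678
M/D/1: Lq = ρ²/(2(1−ρ)) = 0.1353/(2·0.6322) = 0.10698

Final: 0.10698


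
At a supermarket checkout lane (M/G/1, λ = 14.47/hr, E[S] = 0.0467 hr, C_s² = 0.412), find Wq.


ρ = λ·E[S] = 14.47·0.0467 = 0.6757
E[S²] = E[S]²(1+C_s²) = 0.0467²·(1+0.412) = 0.003079
Wq = λ·E[S²]/(2(1−ρ)) = 14.47·0.003079/(2·0.3243) = 0.06871 hr

Final: 0.06871 hr


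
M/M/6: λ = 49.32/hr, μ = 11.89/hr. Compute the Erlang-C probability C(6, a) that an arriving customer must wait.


a = λ/μ = 4.1480; ρ = a/6 = 0.6913
P₀ = 0.014058 (from M/M/c formula)
C(c,a) = [a^c/(c!(1−ρ))]·P₀ = [5093.86323/(720·0.3087)]·0.014058
= 22.92084·0.014058 = 0.322211

Final: 0.322211


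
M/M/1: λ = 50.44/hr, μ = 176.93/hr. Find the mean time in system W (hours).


W = 1/(μ−λ) = 1/(176.93 − 50.44) = 1/126.49 = 0.007906 hr

Final: 0.007906 hr


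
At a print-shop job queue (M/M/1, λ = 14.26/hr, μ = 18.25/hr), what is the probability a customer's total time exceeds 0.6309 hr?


W ~ Exponential(μ−λ) for M/M/1.
μ − λ = 18.25 − 14.26 = 3.9900
P(W > t) = e^{−(μ−λ)t} = e^{−2.5173} = 0.080678

Final: 0.080678


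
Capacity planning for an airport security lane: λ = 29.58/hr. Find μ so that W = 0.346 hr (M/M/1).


W = 1/(μ−λ) ⇒ μ − λ = 1/W = 1/0.346 = 2.8902
μ = λ + 1/W = 29.58 + 2.8902 = 32.4702 per hr

Final: 32.4702 /hr


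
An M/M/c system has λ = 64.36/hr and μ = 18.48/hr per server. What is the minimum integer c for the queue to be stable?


Stability requires cμ > λ ⇔ c > λ/μ.
λ/μ = 64.36/18.48 = 3.4827
Minimum integer c = ⌊3.4827⌋ + 1 = 4
Check: 4·18.48 = 73.92 > 64.36, while 3·18.48 = 55.44 ≤ 64.36

Final: 4 servers


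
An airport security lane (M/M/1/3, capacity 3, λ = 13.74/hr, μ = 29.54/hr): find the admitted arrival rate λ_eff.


ρ = 0.4651; P_K = (1−ρ)ρ^3/(1−ρ^4) = 0.056467
λ_eff = λ(1 − P_K) = 13.74·(1 − 0.056467) = 13.74·0.943533 = 12.9641 /hr

Final: 12.9641 /hr


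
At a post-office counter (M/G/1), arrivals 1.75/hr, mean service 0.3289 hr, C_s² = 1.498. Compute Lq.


ρ = λ·E[S] = 1.75·0.3289 = 0.5756
Lq = ρ²(1+C_s²)/(2(1−ρ)) = 0.3313·(1+1.498)/(2·0.4244)
= 0.3313·2.4980/0.8488 = 0.97491

Final: 0.97491


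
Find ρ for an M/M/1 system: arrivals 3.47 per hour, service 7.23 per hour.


ρ = λ/μ = 3.47/7.23 = 0.4799

Final: 0.4799


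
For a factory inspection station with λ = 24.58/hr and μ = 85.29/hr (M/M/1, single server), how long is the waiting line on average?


ρ = 24.58/85.29 = 0.2882
Lq = ρ²/(1−ρ) = 0.08306/0.7118 = 0.1167

Final: 0.1167


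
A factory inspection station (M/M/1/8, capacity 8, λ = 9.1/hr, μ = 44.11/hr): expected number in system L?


ρ = 9.1/44.11 = 0.2063
L = ρ[1 − (K+1)ρ^K + Kρ^(K+1)] / [(1−ρ)(1−ρ^(K+1))]
Numerator: 0.2063·(1 − 9·0.000003281 + 8·0.0000006769) = 0.206297
Denominator: (0.7937)·(0.999999) = 0.793697
L = 0.206297/0.793697 = 0.2599

Final: 0.2599


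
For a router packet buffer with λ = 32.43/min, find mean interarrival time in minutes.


Mean interarrival time = 1/λ = 1/32.43 minute = 0.03084 minute
In minutes: 0.03084 × 1 = 0.03084 min

Final: 0.03084 min


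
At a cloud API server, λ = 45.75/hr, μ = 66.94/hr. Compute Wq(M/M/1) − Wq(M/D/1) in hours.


ρ = 45.75/66.94 = 0.6834
Wq(M/M/1) = ρ/(μ−λ) = 0.6834/21.19 = 0.03225 hr
Wq(M/D/1) = ρ/(2(μ−λ)) = 0.01613 hr
Savings = 0.03225 − 0.01613 = 0.01613 hr

Final: 0.01613 hr


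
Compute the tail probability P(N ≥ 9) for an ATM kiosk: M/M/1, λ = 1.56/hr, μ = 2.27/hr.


ρ = 1.56/2.27 = 0.6872
P(N ≥ n) = ρ^n = 0.6872^9 = 0.034189

Final: 0.034189


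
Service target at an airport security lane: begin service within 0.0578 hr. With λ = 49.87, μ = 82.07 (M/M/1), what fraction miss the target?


ρ = 49.87/82.07 = 0.6077
P(Wq > t) = ρ·e^{−(μ−λ)t} = 0.6077·e^{−1.8612}
= 0.6077·0.155492 = 0.094485

Final: 0.094485


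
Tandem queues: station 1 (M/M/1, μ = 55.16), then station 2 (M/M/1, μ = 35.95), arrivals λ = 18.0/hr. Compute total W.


Each node sees arrival rate λ = 18.0/hr (tandem ⇒ throughput preserved).
W₁ = 1/(μ₁−λ) = 1/(55.16−18.0) = 0.02691 hr
W₂ = 1/(μ₂−λ) = 1/(35.95−18.0) = 0.05571 hr
W_total = W₁ + W₂ = 0.02691 + 0.05571 = 0.08262 hr

Final: 0.08262 hr


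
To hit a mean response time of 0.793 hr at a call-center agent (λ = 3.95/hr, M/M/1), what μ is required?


W = 1/(μ−λ) ⇒ μ − λ = 1/W = 1/0.793 = 1.2610
μ = λ + 1/W = 3.95 + 1.2610 = 5.2110 per hr

Final: 5.2110 /hr


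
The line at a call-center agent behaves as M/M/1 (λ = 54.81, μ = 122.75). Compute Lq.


ρ = 54.81/122.75 = 0.4465
Lq = ρ²/(1−ρ) = 0.1994/0.5535 = 0.3602

Final: 0.3602


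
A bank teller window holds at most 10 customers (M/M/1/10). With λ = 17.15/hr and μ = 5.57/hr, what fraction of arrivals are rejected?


ρ = λ/μ = 17.15/5.57 = 3.0790
P_K = (1−ρ)ρ^K/(1−ρ^(K+1)) = (-2.0790·76575.403170)/(1 − 235775.253927)
= -159199.850757/-235774.253927 = 0.675222

Final: 0.675222


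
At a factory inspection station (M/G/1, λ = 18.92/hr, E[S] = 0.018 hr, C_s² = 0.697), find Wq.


ρ = λ·E[S] = 18.92·0.018 = 0.3406
E[S²] = E[S]²(1+C_s²) = 0.018²·(1+0.697) = 0.0005498
Wq = λ·E[S²]/(2(1−ρ)) = 18.92·0.0005498/(2·0.6594) = 0.007888 hr

Final: 0.007888 hr


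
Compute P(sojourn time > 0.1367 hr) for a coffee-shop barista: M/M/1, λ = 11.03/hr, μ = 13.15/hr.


W ~ Exponential(μ−λ) for M/M/1.
μ − λ = 13.15 − 11.03 = 2.1200
P(W > t) = e^{−(μ−λ)t} = e^{−0.2898} = 0.748410

Final: 0.748410


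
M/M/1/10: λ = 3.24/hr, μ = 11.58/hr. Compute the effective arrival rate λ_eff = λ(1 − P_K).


ρ = 0.2798; P_K = (1−ρ)ρ^10/(1−ρ^11) = 0.000002117
λ_eff = λ(1 − P_K) = 3.24·(1 − 0.000002117) = 3.24·0.999998 = 3.2400 /hr

Final: 3.2400 /hr


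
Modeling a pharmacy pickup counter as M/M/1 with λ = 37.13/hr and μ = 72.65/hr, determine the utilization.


ρ = λ/μ = 37.13/72.65 = 0.5111

Final: 0.5111


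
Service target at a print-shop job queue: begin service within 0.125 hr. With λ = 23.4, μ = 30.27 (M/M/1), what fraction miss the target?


ρ = 23.4/30.27 = 0.7730
P(Wq > t) = ρ·e^{−(μ−λ)t} = 0.7730·e^{−0.8588}
= 0.7730·0.423691 = 0.327531

Final: 0.327531


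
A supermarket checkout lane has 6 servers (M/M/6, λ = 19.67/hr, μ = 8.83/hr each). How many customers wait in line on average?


a = λ/μ = 2.2276; ρ = a/6 = 0.3713
P₀ = 0.107477
Lq = P₀·a^c·ρ / (c!·(1−ρ)²) = 0.107477·122.19739·0.3713/(720·0.39530)
= 0.01713

Final: 0.01713


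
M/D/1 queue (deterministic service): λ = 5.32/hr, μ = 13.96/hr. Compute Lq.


ρ = 5.32/13.96 = 0.3811
M/D/1: Lq = ρ²/(2(1−ρ)) = 0.1452/(2·0.6189) = 0.11733

Final: 0.11733


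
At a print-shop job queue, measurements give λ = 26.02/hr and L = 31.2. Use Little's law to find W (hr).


W = L/λ = 31.2/26.02 = 1.1991 hr

Final: 1.1991 hr


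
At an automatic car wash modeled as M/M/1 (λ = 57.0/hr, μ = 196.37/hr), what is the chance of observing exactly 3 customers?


ρ = 57.0/196.37 = 0.2903
P_n = (1−ρ)·ρ^n = (1 − 0.2903)·0.2903^3 = 0.7097·0.024457 = 0.017358

Final: 0.017358


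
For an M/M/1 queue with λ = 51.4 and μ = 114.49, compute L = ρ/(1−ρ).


ρ = λ/μ = 51.4/114.49 = 0.4489
L = ρ/(1−ρ) = 0.4489/(1 − 0.4489) = 0.4489/0.5511 = 0.8147

Final: 0.8147


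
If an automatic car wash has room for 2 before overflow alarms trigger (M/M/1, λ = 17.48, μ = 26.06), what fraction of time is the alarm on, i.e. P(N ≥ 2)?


ρ = 17.48/26.06 = 0.6708
P(N ≥ n) = ρ^n = 0.6708^2 = 0.449919

Final: 0.449919


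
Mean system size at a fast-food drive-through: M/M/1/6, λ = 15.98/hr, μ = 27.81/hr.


ρ = 15.98/27.81 = 0.5746
L = ρ[1 − (K+1)ρ^K + Kρ^(K+1)] / [(1−ρ)(1−ρ^(K+1))]
Numerator: 0.5746·(1 − 7·0.035996 + 6·0.020684) = 0.501138
Denominator: (0.4254)·(0.979316) = 0.416588
L = 0.501138/0.416588 = 1.2030

Final: 1.2030


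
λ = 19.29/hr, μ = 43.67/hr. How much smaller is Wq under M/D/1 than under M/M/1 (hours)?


ρ = 19.29/43.67 = 0.4417
Wq(M/M/1) = ρ/(μ−λ) = 0.4417/24.38 = 0.01812 hr
Wq(M/D/1) = ρ/(2(μ−λ)) = 0.009059 hr
Savings = 0.01812 − 0.009059 = 0.009059 hr

Final: 0.009059 hr


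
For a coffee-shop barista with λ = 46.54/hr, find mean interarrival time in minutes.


Mean interarrival time = 1/λ = 1/46.54 hour = 0.02149 hour
In minutes: 0.02149 × 60 = 1.2892 min

Final: 1.2892 min


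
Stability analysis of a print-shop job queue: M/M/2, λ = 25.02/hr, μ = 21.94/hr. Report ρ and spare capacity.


Total capacity cμ = 2·21.94 = 43.88/hr
ρ = λ/(cμ) = 25.02/43.88 = 0.5702
Stable ⇔ ρ < 1: YES
Spare capacity = cμ − λ = 43.88 − 25.02 = 18.86/hr

Final: ρ = 0.5702; stable; margin = 18.86/hr


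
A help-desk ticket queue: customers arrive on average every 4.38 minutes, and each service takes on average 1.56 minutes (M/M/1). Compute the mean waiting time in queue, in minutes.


λ = 60/4.38 = 13.6986 /hr
μ = 60/1.56 = 38.4615 /hr
ρ = λ/μ = 13.6986/38.4615 = 0.3562
Wq = ρ/(μ−λ) = 0.3562/(38.4615−13.6986) = 0.01438 hr
In minutes: 0.01438·60 = 0.8630 min

Final: 0.8630 min


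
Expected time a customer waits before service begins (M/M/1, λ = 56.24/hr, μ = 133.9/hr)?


ρ = 56.24/133.9 = 0.4200
Wq = ρ/(μ−λ) = 0.4200/(133.9 − 56.24) = 0.4200/77.66 = 0.005408 hr

Final: 0.005408 hr


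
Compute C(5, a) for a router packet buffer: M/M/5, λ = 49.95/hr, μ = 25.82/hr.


a = λ/μ = 1.9345; ρ = a/5 = 0.3869
P₀ = 0.143589 (from M/M/c formula)
C(c,a) = [a^c/(c!(1−ρ))]·P₀ = [27.09544/(120·0.6131)]·0.143589
= 0.36829·0.143589 = 0.052882

Final: 0.052882


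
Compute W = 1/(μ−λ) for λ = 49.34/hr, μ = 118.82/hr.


W = 1/(μ−λ) = 1/(118.82 − 49.34) = 1/69.48 = 0.01439 hr

Final: 0.01439 hr


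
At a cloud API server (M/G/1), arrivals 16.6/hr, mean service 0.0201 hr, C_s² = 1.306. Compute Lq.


ρ = λ·E[S] = 16.6·0.0201 = 0.3337
Lq = ρ²(1+C_s²)/(2(1−ρ)) = 0.1113·(1+1.306)/(2·0.6663)
= 0.1113·2.3060/1.3327 = 0.19264

Final: 0.19264


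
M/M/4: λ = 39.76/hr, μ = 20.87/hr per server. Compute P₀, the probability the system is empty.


a = λ/μ = 39.76/20.87 = 1.9051; ρ = a/c = 0.4763
Σ_{k=0}^{3} a^k/k! (terms k=0..3) = 1.00000 + 1.90513 + 1.81475 + 1.15245 = 5.87233
Tail: a^4/(4!(1−ρ)) = 13.17333/(24·0.5237) = 1.04806
P₀ = 1/(5.87233 + 1.04806) = 1/6.92039 = 0.144501

Final: 0.144501


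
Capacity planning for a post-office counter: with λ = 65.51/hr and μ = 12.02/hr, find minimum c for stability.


Stability requires cμ > λ ⇔ c > λ/μ.
λ/μ = 65.51/12.02 = 5.4501
Minimum integer c = ⌊5.4501⌋ + 1 = 6
Check: 6·12.02 = 72.12 > 65.51, while 5·12.02 = 60.10 ≤ 65.51

Final: 6 servers


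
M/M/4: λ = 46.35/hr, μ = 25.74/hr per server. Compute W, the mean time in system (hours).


a = 1.8007; ρ = 0.4502; P₀ = 0.161503
Lq = P₀·a^c·ρ/(c!(1−ρ)²) = 0.10536
Wq = Lq/λ = 0.10536/46.35 = 0.002273 hr
W = Wq + 1/μ = 0.002273 + 0.03885 = 0.04112 hr

Final: 0.04112 hr


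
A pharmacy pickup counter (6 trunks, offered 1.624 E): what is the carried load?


B(6,1.624) = 0.005029 (Erlang-B)
Carried load = a(1 − B) = 1.624·(1 − 0.005029) = 1.624·0.994971 = 1.6158 E

Final: 1.6158 Erlangs


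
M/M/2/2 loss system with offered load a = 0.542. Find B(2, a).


B(c,a) = (a^c/c!) / Σ_{k=0}^{c} a^k/k!
a^2/2! = 0.146882
Σ terms (k=0..2): 1.00000 + 0.54200 + 0.14688 = 1.688882
B = 0.146882/1.688882 = 0.086970

Final: 0.086970


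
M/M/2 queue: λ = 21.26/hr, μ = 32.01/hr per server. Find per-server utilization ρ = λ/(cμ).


ρ = λ/(cμ) = 21.26/(2·32.01) = 21.26/64.02 = 0.3321

Final: 0.3321


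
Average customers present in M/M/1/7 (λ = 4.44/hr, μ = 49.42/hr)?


ρ = 4.44/49.42 = 0.08984
L = ρ[1 − (K+1)ρ^K + Kρ^(K+1)] / [(1−ρ)(1−ρ^(K+1))]
Numerator: 0.08984·(1 − 8·0.00000004725 + 7·0.000000004245) = 0.089842
Denominator: (0.9102)·(1.000000) = 0.910158
L = 0.089842/0.910158 = 0.09871

Final: 0.09871


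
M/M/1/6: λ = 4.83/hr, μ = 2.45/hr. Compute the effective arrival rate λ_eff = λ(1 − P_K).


ρ = 1.9714; P_K = (1−ρ)ρ^6/(1−ρ^7) = 0.497048
λ_eff = λ(1 − P_K) = 4.83·(1 − 0.497048) = 4.83·0.502952 = 2.4293 /hr

Final: 2.4293 /hr


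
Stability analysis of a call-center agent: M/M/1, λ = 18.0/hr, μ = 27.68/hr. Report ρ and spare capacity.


Total capacity cμ = 1·27.68 = 27.68/hr
ρ = λ/(cμ) = 18.0/27.68 = 0.6503
Stable ⇔ ρ < 1: YES
Spare capacity = cμ − λ = 27.68 − 18.0 = 9.68/hr

Final: ρ = 0.6503; stable; margin = 9.68/hr


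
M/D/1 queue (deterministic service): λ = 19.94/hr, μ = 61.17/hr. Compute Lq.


ρ = 19.94/61.17 = 0.3260
M/D/1: Lq = ρ²/(2(1−ρ)) = 0.1063/(2·0.6740) = 0.07883

Final: 0.07883


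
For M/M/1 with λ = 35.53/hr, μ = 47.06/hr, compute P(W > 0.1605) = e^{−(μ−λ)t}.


W ~ Exponential(μ−λ) for M/M/1.
μ − λ = 47.06 − 35.53 = 11.5300
P(W > t) = e^{−(μ−λ)t} = e^{−1.8506} = 0.157148

Final: 0.157148


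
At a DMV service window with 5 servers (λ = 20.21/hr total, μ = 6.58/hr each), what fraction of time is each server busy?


ρ = λ/(cμ) = 20.21/(5·6.58) = 20.21/32.90 = 0.6143

Final: 0.6143


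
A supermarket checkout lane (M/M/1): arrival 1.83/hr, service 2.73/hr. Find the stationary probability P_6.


ρ = 1.83/2.73 = 0.6703
P_n = (1−ρ)·ρ^n = (1 − 0.6703)·0.6703^6 = 0.3297·0.090726 = 0.029910

Final: 0.029910


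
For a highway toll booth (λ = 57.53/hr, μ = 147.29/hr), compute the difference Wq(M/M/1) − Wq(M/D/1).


ρ = 57.53/147.29 = 0.3906
Wq(M/M/1) = ρ/(μ−λ) = 0.3906/89.76 = 0.004351 hr
Wq(M/D/1) = ρ/(2(μ−λ)) = 0.002176 hr
Savings = 0.004351 − 0.002176 = 0.002176 hr

Final: 0.002176 hr


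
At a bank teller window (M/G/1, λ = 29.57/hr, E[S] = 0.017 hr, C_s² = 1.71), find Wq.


ρ = λ·E[S] = 29.57·0.017 = 0.5027
E[S²] = E[S]²(1+C_s²) = 0.017²·(1+1.71) = 0.0007832
Wq = λ·E[S²]/(2(1−ρ)) = 29.57·0.0007832/(2·0.4973) = 0.02328 hr

Final: 0.02328 hr


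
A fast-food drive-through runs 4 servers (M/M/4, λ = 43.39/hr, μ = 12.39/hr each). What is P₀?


a = λ/μ = 43.39/12.39 = 3.5020; ρ = a/c = 0.8755
Σ_{k=0}^{3} a^k/k! (terms k=0..3) = 1.00000 + 3.50202 + 6.13206 + 7.15820 = 17.79228
Tail: a^4/(4!(1−ρ)) = 150.40884/(24·0.1245) = 50.33943
P₀ = 1/(17.79228 + 50.33943) = 1/68.13171 = 0.014677

Final: 0.014677


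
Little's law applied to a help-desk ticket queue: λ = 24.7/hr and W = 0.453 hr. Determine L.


L = λW = 24.7·0.453 = 11.1891

Final: 11.1891


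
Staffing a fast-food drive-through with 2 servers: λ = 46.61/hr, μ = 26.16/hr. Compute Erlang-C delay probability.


a = λ/μ = 1.7817; ρ = a/2 = 0.8909
P₀ = 0.057718 (from M/M/c formula)
C(c,a) = [a^c/(c!(1−ρ))]·P₀ = [3.17455/(2·0.1091)]·0.057718
= 14.54402·0.057718 = 0.839445

Final: 0.839445


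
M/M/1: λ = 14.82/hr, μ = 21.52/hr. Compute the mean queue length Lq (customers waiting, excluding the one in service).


ρ = 14.82/21.52 = 0.6887
Lq = ρ²/(1−ρ) = 0.4743/0.3113 = 1.5233

Final: 1.5233


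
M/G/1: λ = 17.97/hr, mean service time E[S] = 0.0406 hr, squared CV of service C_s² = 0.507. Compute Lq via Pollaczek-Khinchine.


ρ = λ·E[S] = 17.97·0.0406 = 0.7296
Lq = ρ²(1+C_s²)/(2(1−ρ)) = 0.5323·(1+0.507)/(2·0.2704)
= 0.5323·1.5070/0.5408 = 1.48319

Final: 1.48319


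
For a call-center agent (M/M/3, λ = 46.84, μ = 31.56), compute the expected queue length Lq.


a = λ/μ = 1.4842; ρ = a/3 = 0.4947
P₀ = 0.214415
Lq = P₀·a^c·ρ / (c!·(1−ρ)²) = 0.214415·3.26919·0.4947/(6·0.25531)
= 0.22638

Final: 0.22638


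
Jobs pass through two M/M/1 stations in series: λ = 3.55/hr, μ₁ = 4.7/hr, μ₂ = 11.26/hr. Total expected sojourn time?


Each node sees arrival rate λ = 3.55/hr (tandem ⇒ throughput preserved).
W₁ = 1/(μ₁−λ) = 1/(4.7−3.55) = 0.86957 hr
W₂ = 1/(μ₂−λ) = 1/(11.26−3.55) = 0.12970 hr
W_total = W₁ + W₂ = 0.86957 + 0.12970 = 0.99927 hr

Final: 0.99927 hr


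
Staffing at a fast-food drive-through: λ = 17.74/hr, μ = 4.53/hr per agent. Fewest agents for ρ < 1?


Stability requires cμ > λ ⇔ c > λ/μ.
λ/μ = 17.74/4.53 = 3.9161
Minimum integer c = ⌊3.9161⌋ + 1 = 4
Check: 4·4.53 = 18.12 > 17.74, while 3·4.53 = 13.59 ≤ 17.74

Final: 4 servers


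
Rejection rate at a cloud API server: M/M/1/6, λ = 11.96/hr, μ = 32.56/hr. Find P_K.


ρ = λ/μ = 11.96/32.56 = 0.3673
P_K = (1−ρ)ρ^K/(1−ρ^(K+1)) = (0.6327·0.002456)/(1 − 0.0009023)
= 0.001554/0.999098 = 0.001555

Final: 0.001555


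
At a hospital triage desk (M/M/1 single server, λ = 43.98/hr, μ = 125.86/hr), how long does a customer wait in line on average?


ρ = 43.98/125.86 = 0.3494
Wq = ρ/(μ−λ) = 0.3494/(125.86 − 43.98) = 0.3494/81.88 = 0.004268 hr

Final: 0.004268 hr


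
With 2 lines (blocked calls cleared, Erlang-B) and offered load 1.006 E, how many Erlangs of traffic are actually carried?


B(2,1.006) = 0.201439 (Erlang-B)
Carried load = a(1 − B) = 1.006·(1 − 0.201439) = 1.006·0.798561 = 0.8034 E

Final: 0.8034 Erlangs


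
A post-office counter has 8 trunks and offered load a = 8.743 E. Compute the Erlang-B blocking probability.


B(c,a) = (a^c/c!) / Σ_{k=0}^{c} a^k/k!
a^8/8! = 846.765790
Σ terms (k=0..8): 1.00000 + 8.74300 + 38.22002 + 111.38589 + 243.46171 + 425.71715 + 620.34084 + 774.80571 + 846.76579 = 3070.440117
B = 846.765790/3070.440117 = 0.275780

Final: 0.275780


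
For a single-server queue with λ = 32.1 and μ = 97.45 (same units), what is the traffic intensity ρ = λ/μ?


ρ = λ/μ = 32.1/97.45 = 0.3294

Final: 0.3294


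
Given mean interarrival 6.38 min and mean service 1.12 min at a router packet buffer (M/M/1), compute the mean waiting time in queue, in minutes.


λ = 60/6.38 = 9.4044 /hr
μ = 60/1.12 = 53.5714 /hr
ρ = λ/μ = 9.4044/53.5714 = 0.1755
Wq = ρ/(μ−λ) = 0.1755/(53.5714−9.4044) = 0.003975 hr
In minutes: 0.003975·60 = 0.2385 min

Final: 0.2385 min


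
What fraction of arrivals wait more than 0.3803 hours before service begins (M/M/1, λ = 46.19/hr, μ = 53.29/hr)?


ρ = 46.19/53.29 = 0.8668
P(Wq > t) = ρ·e^{−(μ−λ)t} = 0.8668·e^{−2.7001}
= 0.8668·0.067197 = 0.058244

Final: 0.058244


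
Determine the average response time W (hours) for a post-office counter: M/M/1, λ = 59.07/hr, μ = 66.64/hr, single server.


W = 1/(μ−λ) = 1/(66.64 − 59.07) = 1/7.57 = 0.1321 hr

Final: 0.1321 hr


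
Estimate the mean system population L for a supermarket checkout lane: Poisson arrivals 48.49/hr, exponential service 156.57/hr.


ρ = λ/μ = 48.49/156.57 = 0.3097
L = ρ/(1−ρ) = 0.3097/(1 − 0.3097) = 0.3097/0.6903 = 0.4486

Final: 0.4486


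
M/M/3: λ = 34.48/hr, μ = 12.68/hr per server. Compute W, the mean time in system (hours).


a = 2.7192; ρ = 0.9064; P₀ = 0.023135
Lq = P₀·a^c·ρ/(c!(1−ρ)²) = 8.02360
Wq = Lq/λ = 8.02360/34.48 = 0.23270 hr
W = Wq + 1/μ = 0.23270 + 0.07886 = 0.31157 hr

Final: 0.31157 hr


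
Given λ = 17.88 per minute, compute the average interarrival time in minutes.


Mean interarrival time = 1/λ = 1/17.88 minute = 0.05593 minute
In minutes: 0.05593 × 1 = 0.05593 min

Final: 0.05593 min


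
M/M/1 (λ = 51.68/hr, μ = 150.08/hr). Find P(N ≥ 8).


ρ = 51.68/150.08 = 0.3443
P(N ≥ n) = ρ^n = 0.3443^8 = 0.0001977

Final: 0.0001977


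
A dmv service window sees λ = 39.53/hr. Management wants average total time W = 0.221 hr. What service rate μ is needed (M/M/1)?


W = 1/(μ−λ) ⇒ μ − λ = 1/W = 1/0.221 = 4.5249
μ = λ + 1/W = 39.53 + 4.5249 = 44.0549 per hr

Final: 44.0549 /hr


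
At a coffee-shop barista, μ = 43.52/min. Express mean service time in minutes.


Mean service time = 1/μ = 1/43.52 minute = 0.02298 minute
In minutes: 0.02298 × 1 = 0.02298 min

Final: 0.02298 min


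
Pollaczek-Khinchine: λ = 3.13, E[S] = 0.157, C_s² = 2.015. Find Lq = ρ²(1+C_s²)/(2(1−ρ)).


ρ = λ·E[S] = 3.13·0.157 = 0.4914
Lq = ρ²(1+C_s²)/(2(1−ρ)) = 0.2415·(1+2.015)/(2·0.5086)
= 0.2415·3.0150/1.0172 = 0.71578

Final: 0.71578


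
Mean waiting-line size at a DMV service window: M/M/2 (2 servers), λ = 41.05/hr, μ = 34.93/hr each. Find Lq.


a = λ/μ = 1.1752; ρ = a/2 = 0.5876
P₀ = 0.259760
Lq = P₀·a^c·ρ / (c!·(1−ρ)²) = 0.259760·1.38111·0.5876/(2·0.17007)
= 0.61976

Final: 0.61976


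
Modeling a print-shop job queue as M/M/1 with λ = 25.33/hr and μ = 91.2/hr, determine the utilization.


ρ = λ/μ = 25.33/91.2 = 0.2777

Final: 0.2777


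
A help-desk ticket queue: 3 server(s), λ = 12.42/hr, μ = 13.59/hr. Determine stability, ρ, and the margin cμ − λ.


Total capacity cμ = 3·13.59 = 40.77/hr
ρ = λ/(cμ) = 12.42/40.77 = 0.3046
Stable ⇔ ρ < 1: YES
Spare capacity = cμ − λ = 40.77 − 12.42 = 28.35/hr

Final: ρ = 0.3046; stable; margin = 28.35/hr


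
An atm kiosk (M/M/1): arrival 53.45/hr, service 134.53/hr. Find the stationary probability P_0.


ρ = 53.45/134.53 = 0.3973
P_n = (1−ρ)·ρ^n = (1 − 0.3973)·0.3973^0 = 0.6027·1.000000 = 0.602691

Final: 0.602691


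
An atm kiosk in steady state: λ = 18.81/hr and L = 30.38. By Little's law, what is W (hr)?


W = L/λ = 30.38/18.81 = 1.6151 hr

Final: 1.6151 hr


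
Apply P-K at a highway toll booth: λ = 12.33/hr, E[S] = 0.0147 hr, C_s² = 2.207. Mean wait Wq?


ρ = λ·E[S] = 12.33·0.0147 = 0.1813
E[S²] = E[S]²(1+C_s²) = 0.0147²·(1+2.207) = 0.0006930
Wq = λ·E[S²]/(2(1−ρ)) = 12.33·0.0006930/(2·0.8187) = 0.005218 hr

Final: 0.005218 hr


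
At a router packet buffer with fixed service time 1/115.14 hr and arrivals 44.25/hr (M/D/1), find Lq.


ρ = 44.25/115.14 = 0.3843
M/D/1: Lq = ρ²/(2(1−ρ)) = 0.1477/(2·0.6157) = 0.11995

Final: 0.11995


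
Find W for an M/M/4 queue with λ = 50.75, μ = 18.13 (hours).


a = 2.7992; ρ = 0.6998; P₀ = 0.050265
Lq = P₀·a^c·ρ/(c!(1−ρ)²) = 0.99858
Wq = Lq/λ = 0.99858/50.75 = 0.01968 hr
W = Wq + 1/μ = 0.01968 + 0.05516 = 0.07483 hr

Final: 0.07483 hr


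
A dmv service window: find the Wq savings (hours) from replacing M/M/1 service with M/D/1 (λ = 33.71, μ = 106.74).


ρ = 33.71/106.74 = 0.3158
Wq(M/M/1) = ρ/(μ−λ) = 0.3158/73.03 = 0.004324 hr
Wq(M/D/1) = ρ/(2(μ−λ)) = 0.002162 hr
Savings = 0.004324 − 0.002162 = 0.002162 hr

Final: 0.002162 hr


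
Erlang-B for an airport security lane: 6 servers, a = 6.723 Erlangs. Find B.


B(c,a) = (a^c/c!) / Σ_{k=0}^{c} a^k/k!
a^6/6! = 128.246692
Σ terms (k=0..6): 1.00000 + 6.72300 + 22.59936 + 50.64518 + 85.12188 + 114.45488 + 128.24669 = 408.790990
B = 128.246692/408.790990 = 0.313722

Final: 0.313722


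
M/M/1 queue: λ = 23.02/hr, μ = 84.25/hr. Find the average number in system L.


ρ = λ/μ = 23.02/84.25 = 0.2732
L = ρ/(1−ρ) = 0.2732/(1 − 0.2732) = 0.2732/0.7268 = 0.3760

Final: 0.3760


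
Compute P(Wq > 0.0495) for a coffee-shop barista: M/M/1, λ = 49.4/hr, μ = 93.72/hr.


ρ = 49.4/93.72 = 0.5271
P(Wq > t) = ρ·e^{−(μ−λ)t} = 0.5271·e^{−2.1938}
= 0.5271·0.111488 = 0.058765

Final: 0.058765


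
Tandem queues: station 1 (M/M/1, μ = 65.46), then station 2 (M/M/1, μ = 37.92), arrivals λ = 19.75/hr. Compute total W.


Each node sees arrival rate λ = 19.75/hr (tandem ⇒ throughput preserved).
W₁ = 1/(μ₁−λ) = 1/(65.46−19.75) = 0.02188 hr
W₂ = 1/(μ₂−λ) = 1/(37.92−19.75) = 0.05504 hr
W_total = W₁ + W₂ = 0.02188 + 0.05504 = 0.07691 hr

Final: 0.07691 hr


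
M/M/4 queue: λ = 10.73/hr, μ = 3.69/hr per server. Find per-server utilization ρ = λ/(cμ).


ρ = λ/(cμ) = 10.73/(4·3.69) = 10.73/14.76 = 0.7270

Final: 0.7270


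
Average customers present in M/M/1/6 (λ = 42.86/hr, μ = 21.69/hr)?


ρ = 42.86/21.69 = 1.9760
L = ρ[1 − (K+1)ρ^K + Kρ^(K+1)] / [(1−ρ)(1−ρ^(K+1))]
Numerator: 1.9760·(1 − 7·59.532715 + 6·117.638182) = 573.245259
Denominator: (-0.9760)·(-116.638182) = 113.841877
L = 573.245259/113.841877 = 5.0355

Final: 5.0355


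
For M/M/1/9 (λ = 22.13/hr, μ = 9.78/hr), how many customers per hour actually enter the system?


ρ = 2.2628; P_K = (1−ρ)ρ^9/(1−ρ^10) = 0.558225
λ_eff = λ(1 − P_K) = 22.13·(1 − 0.558225) = 22.13·0.441775 = 9.7765 /hr

Final: 9.7765 /hr


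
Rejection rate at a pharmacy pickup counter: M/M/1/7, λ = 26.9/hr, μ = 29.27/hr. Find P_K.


ρ = λ/μ = 26.9/29.27 = 0.9190
P_K = (1−ρ)ρ^K/(1−ρ^(K+1)) = (0.08097·0.553741)/(1 − 0.508905)
= 0.044837/0.491095 = 0.091299

Final: 0.091299


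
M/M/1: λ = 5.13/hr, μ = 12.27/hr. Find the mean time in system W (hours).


W = 1/(μ−λ) = 1/(12.27 − 5.13) = 1/7.14 = 0.1401 hr

Final: 0.1401 hr


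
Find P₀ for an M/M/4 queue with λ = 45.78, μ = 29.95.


a = λ/μ = 45.78/29.95 = 1.5285; ρ = a/c = 0.3821
Σ_{k=0}^{3} a^k/k! (terms k=0..3) = 1.00000 + 1.52855 + 1.16823 + 0.59523 = 4.29201
Tail: a^4/(4!(1−ρ)) = 5.45903/(24·0.6179) = 0.36814
P₀ = 1/(4.29201 + 0.36814) = 1/4.66015 = 0.214586

Final: 0.214586


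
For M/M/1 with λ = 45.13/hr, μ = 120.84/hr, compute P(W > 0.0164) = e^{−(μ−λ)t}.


W ~ Exponential(μ−λ) for M/M/1.
μ − λ = 120.84 − 45.13 = 75.7100
P(W > t) = e^{−(μ−λ)t} = e^{−1.2416} = 0.288909

Final: 0.288909


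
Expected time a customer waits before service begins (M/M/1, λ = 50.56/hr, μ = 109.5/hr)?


ρ = 50.56/109.5 = 0.4617
Wq = ρ/(μ−λ) = 0.4617/(109.5 − 50.56) = 0.4617/58.94 = 0.007834 hr

Final: 0.007834 hr


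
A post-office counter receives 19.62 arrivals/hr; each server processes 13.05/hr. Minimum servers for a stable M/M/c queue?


Stability requires cμ > λ ⇔ c > λ/μ.
λ/μ = 19.62/13.05 = 1.5034
Minimum integer c = ⌊1.5034⌋ + 1 = 2
Check: 2·13.05 = 26.10 > 19.62, while 1·13.05 = 13.05 ≤ 19.62

Final: 2 servers


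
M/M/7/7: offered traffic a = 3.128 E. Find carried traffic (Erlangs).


B(7,3.128) = 0.025852 (Erlang-B)
Carried load = a(1 − B) = 3.128·(1 − 0.025852) = 3.128·0.974148 = 3.0471 E

Final: 3.0471 Erlangs


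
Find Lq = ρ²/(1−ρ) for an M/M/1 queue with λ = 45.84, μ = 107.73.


ρ = 45.84/107.73 = 0.4255
Lq = ρ²/(1−ρ) = 0.1811/0.5745 = 0.3152

Final: 0.3152


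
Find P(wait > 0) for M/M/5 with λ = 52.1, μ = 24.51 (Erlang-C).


a = λ/μ = 2.1257; ρ = a/5 = 0.4251
P₀ = 0.118127 (from M/M/c formula)
C(c,a) = [a^c/(c!(1−ρ))]·P₀ = [43.39823/(120·0.5749)]·0.118127
= 0.62910·0.118127 = 0.074314

Final: 0.074314


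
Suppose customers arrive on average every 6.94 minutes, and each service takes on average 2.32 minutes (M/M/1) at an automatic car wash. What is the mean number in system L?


λ = 60/6.94 = 8.6455 /hr
μ = 60/2.32 = 25.8621 /hr
ρ = λ/μ = 8.6455/25.8621 = 0.3343
L = ρ/(1−ρ) = 0.3343/0.6657 = 0.5022

Final: 0.5022


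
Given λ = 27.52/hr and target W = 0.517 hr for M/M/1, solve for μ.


W = 1/(μ−λ) ⇒ μ − λ = 1/W = 1/0.517 = 1.9342
μ = λ + 1/W = 27.52 + 1.9342 = 29.4542 per hr

Final: 29.4542 /hr


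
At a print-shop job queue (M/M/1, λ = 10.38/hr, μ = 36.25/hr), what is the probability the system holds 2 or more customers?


ρ = 10.38/36.25 = 0.2863
P(N ≥ n) = ρ^n = 0.2863^2 = 0.081993

Final: 0.081993


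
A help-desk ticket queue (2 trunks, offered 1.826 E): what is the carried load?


B(2,1.826) = 0.371041 (Erlang-B)
Carried load = a(1 − B) = 1.826·(1 − 0.371041) = 1.826·0.628959 = 1.1485 E

Final: 1.1485 Erlangs


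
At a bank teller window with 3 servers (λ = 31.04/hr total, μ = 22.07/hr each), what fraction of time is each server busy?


ρ = λ/(cμ) = 31.04/(3·22.07) = 31.04/66.21 = 0.4688

Final: 0.4688


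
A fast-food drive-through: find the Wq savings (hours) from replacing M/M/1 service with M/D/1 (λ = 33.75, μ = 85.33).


ρ = 33.75/85.33 = 0.3955
Wq(M/M/1) = ρ/(μ−λ) = 0.3955/51.58 = 0.007668 hr
Wq(M/D/1) = ρ/(2(μ−λ)) = 0.003834 hr
Savings = 0.007668 − 0.003834 = 0.003834 hr

Final: 0.003834 hr


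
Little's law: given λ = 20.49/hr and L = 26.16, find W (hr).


W = L/λ = 26.16/20.49 = 1.2767 hr

Final: 1.2767 hr


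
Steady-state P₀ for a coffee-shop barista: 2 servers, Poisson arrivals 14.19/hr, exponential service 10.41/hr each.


a = λ/μ = 14.19/10.41 = 1.3631; ρ = a/c = 0.6816
Σ_{k=0}^{1} a^k/k! (terms k=0..1) = 1.00000 + 1.36311 = 2.36311
Tail: a^2/(2!(1−ρ)) = 1.85808/(2·0.3184) = 2.91743
P₀ = 1/(2.36311 + 2.91743) = 1/5.28054 = 0.189374

Final: 0.189374


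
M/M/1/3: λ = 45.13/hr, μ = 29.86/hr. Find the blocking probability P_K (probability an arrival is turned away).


ρ = λ/μ = 45.13/29.86 = 1.5114
P_K = (1−ρ)ρ^K/(1−ρ^(K+1)) = (-0.5114·3.452444)/(1 − 5.217977)
= -1.765533/-4.217977 = 0.418573

Final: 0.418573


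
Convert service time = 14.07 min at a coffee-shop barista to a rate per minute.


μ = 1/(service time) in consistent units.
1 minute = 1 min, so μ = 1/14.07 = 0.07107 per minute

Final: 0.07107 /min


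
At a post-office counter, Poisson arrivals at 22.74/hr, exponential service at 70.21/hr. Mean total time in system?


W = 1/(μ−λ) = 1/(70.21 − 22.74) = 1/47.47 = 0.02107 hr

Final: 0.02107 hr


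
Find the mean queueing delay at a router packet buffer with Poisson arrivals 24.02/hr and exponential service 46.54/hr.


ρ = 24.02/46.54 = 0.5161
Wq = ρ/(μ−λ) = 0.5161/(46.54 − 24.02) = 0.5161/22.52 = 0.02292 hr

Final: 0.02292 hr


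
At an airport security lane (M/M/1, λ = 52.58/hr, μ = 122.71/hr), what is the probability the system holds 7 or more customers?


ρ = 52.58/122.71 = 0.4285
P(N ≥ n) = ρ^n = 0.4285^7 = 0.002652

Final: 0.002652


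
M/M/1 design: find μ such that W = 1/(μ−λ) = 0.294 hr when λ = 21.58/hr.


W = 1/(μ−λ) ⇒ μ − λ = 1/W = 1/0.294 = 3.4014
μ = λ + 1/W = 21.58 + 3.4014 = 24.9814 per hr

Final: 24.9814 /hr
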